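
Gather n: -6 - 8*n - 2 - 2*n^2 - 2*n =-2*n^2 - 10*n - 8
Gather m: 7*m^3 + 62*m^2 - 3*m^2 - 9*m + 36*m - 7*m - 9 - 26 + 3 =7*m^3 + 59*m^2 + 20*m - 32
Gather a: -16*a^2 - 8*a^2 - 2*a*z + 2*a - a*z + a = -24*a^2 + a*(3 - 3*z)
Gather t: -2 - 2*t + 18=16 - 2*t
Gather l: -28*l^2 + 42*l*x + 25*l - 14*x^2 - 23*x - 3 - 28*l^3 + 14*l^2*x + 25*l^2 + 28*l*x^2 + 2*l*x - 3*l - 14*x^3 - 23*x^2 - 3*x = -28*l^3 + l^2*(14*x - 3) + l*(28*x^2 + 44*x + 22) - 14*x^3 - 37*x^2 - 26*x - 3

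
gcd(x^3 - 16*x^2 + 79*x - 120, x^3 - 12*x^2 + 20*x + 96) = x - 8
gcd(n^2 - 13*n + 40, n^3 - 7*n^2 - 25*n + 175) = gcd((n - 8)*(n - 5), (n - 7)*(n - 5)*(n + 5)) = n - 5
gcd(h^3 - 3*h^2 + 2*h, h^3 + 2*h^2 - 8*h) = h^2 - 2*h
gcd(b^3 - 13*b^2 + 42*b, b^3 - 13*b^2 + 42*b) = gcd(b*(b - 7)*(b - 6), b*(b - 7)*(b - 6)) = b^3 - 13*b^2 + 42*b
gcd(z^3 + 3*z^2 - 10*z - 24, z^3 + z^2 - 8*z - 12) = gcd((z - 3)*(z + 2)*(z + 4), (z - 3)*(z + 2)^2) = z^2 - z - 6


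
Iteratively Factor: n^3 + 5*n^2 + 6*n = (n)*(n^2 + 5*n + 6) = n*(n + 2)*(n + 3)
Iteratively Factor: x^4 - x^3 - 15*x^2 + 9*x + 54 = (x + 3)*(x^3 - 4*x^2 - 3*x + 18) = (x - 3)*(x + 3)*(x^2 - x - 6) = (x - 3)^2*(x + 3)*(x + 2)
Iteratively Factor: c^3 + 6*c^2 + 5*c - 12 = (c + 3)*(c^2 + 3*c - 4) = (c + 3)*(c + 4)*(c - 1)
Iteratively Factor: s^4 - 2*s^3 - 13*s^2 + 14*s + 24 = (s - 4)*(s^3 + 2*s^2 - 5*s - 6) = (s - 4)*(s + 1)*(s^2 + s - 6) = (s - 4)*(s - 2)*(s + 1)*(s + 3)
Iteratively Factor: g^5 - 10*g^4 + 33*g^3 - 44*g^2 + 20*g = (g - 5)*(g^4 - 5*g^3 + 8*g^2 - 4*g) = (g - 5)*(g - 1)*(g^3 - 4*g^2 + 4*g) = g*(g - 5)*(g - 1)*(g^2 - 4*g + 4) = g*(g - 5)*(g - 2)*(g - 1)*(g - 2)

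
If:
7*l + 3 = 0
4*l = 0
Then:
No Solution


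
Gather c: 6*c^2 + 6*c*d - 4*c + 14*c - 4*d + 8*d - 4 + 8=6*c^2 + c*(6*d + 10) + 4*d + 4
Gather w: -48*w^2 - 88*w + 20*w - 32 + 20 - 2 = -48*w^2 - 68*w - 14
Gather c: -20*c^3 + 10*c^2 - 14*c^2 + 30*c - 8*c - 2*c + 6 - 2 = -20*c^3 - 4*c^2 + 20*c + 4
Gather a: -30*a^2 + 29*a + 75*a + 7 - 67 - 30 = -30*a^2 + 104*a - 90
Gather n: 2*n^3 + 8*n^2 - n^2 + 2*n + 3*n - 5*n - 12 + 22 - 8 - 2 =2*n^3 + 7*n^2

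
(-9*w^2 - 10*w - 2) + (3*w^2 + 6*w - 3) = -6*w^2 - 4*w - 5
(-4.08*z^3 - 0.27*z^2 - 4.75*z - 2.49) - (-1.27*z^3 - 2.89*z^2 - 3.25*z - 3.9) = -2.81*z^3 + 2.62*z^2 - 1.5*z + 1.41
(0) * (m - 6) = 0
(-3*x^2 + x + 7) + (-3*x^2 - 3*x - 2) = -6*x^2 - 2*x + 5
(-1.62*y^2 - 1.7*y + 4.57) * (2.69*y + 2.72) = -4.3578*y^3 - 8.9794*y^2 + 7.6693*y + 12.4304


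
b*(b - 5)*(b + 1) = b^3 - 4*b^2 - 5*b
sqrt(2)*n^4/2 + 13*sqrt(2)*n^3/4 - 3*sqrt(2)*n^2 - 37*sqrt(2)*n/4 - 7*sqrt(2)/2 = (n - 2)*(n + 1/2)*(n + 7)*(sqrt(2)*n/2 + sqrt(2)/2)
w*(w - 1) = w^2 - w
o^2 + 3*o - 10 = (o - 2)*(o + 5)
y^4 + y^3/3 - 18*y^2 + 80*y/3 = y*(y - 8/3)*(y - 2)*(y + 5)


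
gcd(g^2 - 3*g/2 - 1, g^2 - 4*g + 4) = g - 2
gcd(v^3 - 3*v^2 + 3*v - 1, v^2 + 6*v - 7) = v - 1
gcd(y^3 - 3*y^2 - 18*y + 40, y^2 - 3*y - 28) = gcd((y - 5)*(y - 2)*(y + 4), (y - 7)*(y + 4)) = y + 4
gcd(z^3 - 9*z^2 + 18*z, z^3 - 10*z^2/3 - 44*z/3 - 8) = z - 6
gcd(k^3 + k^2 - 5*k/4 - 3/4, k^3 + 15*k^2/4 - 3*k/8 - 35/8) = k - 1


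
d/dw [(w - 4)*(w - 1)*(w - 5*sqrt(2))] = 3*w^2 - 10*sqrt(2)*w - 10*w + 4 + 25*sqrt(2)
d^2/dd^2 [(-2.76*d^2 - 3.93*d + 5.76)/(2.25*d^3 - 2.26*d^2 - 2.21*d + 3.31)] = (-27.945*d^6 - 119.37375*d^5 + 387.4797*d^4 - 232.521594*d^3 + 232.01442*d^2 - 261.164772*d + 24.466986)/(11.390625*d^9 - 34.32375*d^8 + 0.911924999999997*d^7 + 106.154549*d^6 - 101.883813*d^5 - 81.14958*d^4 + 162.35257*d^3 - 25.783245*d^2 - 72.638943*d + 36.264691)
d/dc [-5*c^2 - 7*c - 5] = -10*c - 7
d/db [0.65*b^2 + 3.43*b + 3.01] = 1.3*b + 3.43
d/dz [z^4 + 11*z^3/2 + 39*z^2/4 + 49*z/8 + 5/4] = 4*z^3 + 33*z^2/2 + 39*z/2 + 49/8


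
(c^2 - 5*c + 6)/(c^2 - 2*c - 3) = (c - 2)/(c + 1)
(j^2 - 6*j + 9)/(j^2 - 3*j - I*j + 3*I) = (j - 3)/(j - I)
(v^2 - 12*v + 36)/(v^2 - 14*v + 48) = (v - 6)/(v - 8)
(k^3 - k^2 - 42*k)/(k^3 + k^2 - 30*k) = (k - 7)/(k - 5)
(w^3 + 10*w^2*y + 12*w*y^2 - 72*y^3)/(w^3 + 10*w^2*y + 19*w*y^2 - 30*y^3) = (-w^2 - 4*w*y + 12*y^2)/(-w^2 - 4*w*y + 5*y^2)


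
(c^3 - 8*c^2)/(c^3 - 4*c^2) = (c - 8)/(c - 4)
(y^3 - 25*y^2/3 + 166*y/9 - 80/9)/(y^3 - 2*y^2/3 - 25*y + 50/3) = (y - 8/3)/(y + 5)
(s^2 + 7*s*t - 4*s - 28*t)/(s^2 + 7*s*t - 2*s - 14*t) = (s - 4)/(s - 2)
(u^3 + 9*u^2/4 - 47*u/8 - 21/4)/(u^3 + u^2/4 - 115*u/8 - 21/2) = (u - 2)/(u - 4)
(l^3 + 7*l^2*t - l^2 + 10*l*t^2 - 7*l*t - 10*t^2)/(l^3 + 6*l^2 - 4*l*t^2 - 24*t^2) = (-l^2 - 5*l*t + l + 5*t)/(-l^2 + 2*l*t - 6*l + 12*t)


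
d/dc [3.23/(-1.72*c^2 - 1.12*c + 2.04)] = (11.1112*c + 3.6176)/(1.72*c^2 + 1.12*c - 2.04)^2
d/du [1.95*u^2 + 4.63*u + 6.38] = 3.9*u + 4.63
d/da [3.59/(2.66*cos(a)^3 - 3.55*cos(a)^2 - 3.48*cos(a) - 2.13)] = (28.6482*cos(a)^2 - 25.489*cos(a) - 12.4932)*sin(a)/(-2.66*cos(a)^3 + 3.55*cos(a)^2 + 3.48*cos(a) + 2.13)^2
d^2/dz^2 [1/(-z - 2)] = -2/(z + 2)^3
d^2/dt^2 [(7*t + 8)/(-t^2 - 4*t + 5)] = 2*(-4*(t + 2)^2*(7*t + 8) + 3*(7*t + 12)*(t^2 + 4*t - 5))/(t^2 + 4*t - 5)^3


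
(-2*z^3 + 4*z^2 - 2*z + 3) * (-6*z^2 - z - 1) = 12*z^5 - 22*z^4 + 10*z^3 - 20*z^2 - z - 3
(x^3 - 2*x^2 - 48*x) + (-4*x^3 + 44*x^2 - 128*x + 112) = -3*x^3 + 42*x^2 - 176*x + 112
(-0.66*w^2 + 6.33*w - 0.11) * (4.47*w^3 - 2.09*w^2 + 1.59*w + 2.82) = -2.9502*w^5 + 29.6745*w^4 - 14.7708*w^3 + 8.4334*w^2 + 17.6757*w - 0.3102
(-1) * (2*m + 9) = -2*m - 9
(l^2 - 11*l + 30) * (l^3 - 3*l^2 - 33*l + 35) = l^5 - 14*l^4 + 30*l^3 + 308*l^2 - 1375*l + 1050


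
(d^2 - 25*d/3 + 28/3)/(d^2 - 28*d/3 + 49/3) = (3*d - 4)/(3*d - 7)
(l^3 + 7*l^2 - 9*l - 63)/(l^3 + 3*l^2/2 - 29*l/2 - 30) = 2*(l^2 + 4*l - 21)/(2*l^2 - 3*l - 20)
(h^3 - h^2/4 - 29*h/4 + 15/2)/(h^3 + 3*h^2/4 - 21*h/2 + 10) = (h + 3)/(h + 4)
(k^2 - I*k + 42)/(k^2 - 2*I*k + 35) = (k + 6*I)/(k + 5*I)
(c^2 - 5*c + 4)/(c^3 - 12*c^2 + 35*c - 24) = (c - 4)/(c^2 - 11*c + 24)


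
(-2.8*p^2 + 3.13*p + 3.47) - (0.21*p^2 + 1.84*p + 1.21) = -3.01*p^2 + 1.29*p + 2.26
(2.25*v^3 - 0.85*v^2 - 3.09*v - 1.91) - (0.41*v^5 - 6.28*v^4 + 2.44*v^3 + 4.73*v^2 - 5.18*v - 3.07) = -0.41*v^5 + 6.28*v^4 - 0.19*v^3 - 5.58*v^2 + 2.09*v + 1.16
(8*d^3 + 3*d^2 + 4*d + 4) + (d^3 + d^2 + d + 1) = 9*d^3 + 4*d^2 + 5*d + 5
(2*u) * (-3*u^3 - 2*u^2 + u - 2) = -6*u^4 - 4*u^3 + 2*u^2 - 4*u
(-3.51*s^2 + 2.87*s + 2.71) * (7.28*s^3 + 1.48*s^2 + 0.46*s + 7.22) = -25.5528*s^5 + 15.6988*s^4 + 22.3618*s^3 - 20.0112*s^2 + 21.968*s + 19.5662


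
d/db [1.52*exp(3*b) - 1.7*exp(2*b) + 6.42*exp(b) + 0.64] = (4.56*exp(2*b) - 3.4*exp(b) + 6.42)*exp(b)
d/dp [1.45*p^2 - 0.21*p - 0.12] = 2.9*p - 0.21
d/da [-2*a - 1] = -2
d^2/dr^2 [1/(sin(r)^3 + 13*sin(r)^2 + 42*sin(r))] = (-9*sin(r)^3 - 143*sin(r)^2 - 748*sin(r) - 1430 - 498/sin(r) + 3276/sin(r)^2 + 3528/sin(r)^3)/((sin(r) + 6)^3*(sin(r) + 7)^3)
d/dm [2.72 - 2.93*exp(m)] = -2.93*exp(m)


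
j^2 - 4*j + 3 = (j - 3)*(j - 1)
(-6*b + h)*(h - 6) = -6*b*h + 36*b + h^2 - 6*h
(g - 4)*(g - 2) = g^2 - 6*g + 8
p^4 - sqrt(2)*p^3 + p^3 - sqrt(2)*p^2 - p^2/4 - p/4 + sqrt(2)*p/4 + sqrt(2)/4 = (p - 1/2)*(p + 1/2)*(p + 1)*(p - sqrt(2))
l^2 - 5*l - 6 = (l - 6)*(l + 1)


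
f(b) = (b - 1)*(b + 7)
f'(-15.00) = -24.00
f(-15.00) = 128.00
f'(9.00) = 24.00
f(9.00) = 128.00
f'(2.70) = 11.40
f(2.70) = 16.49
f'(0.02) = 6.04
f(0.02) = -6.88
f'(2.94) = 11.88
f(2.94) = 19.28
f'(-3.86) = -1.72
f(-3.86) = -15.26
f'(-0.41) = 5.18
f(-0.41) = -9.29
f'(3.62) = 13.24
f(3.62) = 27.82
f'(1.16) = 8.32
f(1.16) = 1.31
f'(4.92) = 15.84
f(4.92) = 46.73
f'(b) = 2*b + 6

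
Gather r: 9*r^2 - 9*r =9*r^2 - 9*r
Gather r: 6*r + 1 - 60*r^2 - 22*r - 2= -60*r^2 - 16*r - 1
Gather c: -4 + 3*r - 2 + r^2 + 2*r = r^2 + 5*r - 6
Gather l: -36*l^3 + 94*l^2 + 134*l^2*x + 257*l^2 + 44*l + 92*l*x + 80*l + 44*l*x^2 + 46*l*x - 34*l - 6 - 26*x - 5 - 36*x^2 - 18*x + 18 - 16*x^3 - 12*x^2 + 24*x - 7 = -36*l^3 + l^2*(134*x + 351) + l*(44*x^2 + 138*x + 90) - 16*x^3 - 48*x^2 - 20*x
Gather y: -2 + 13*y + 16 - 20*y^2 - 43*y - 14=-20*y^2 - 30*y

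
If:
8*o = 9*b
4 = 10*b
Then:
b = 2/5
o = 9/20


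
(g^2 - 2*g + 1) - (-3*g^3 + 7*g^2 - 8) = 3*g^3 - 6*g^2 - 2*g + 9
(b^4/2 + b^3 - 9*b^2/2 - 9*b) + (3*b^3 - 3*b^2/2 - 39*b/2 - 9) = b^4/2 + 4*b^3 - 6*b^2 - 57*b/2 - 9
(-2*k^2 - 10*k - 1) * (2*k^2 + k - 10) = -4*k^4 - 22*k^3 + 8*k^2 + 99*k + 10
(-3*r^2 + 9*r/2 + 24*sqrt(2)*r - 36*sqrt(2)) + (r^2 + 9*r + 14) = -2*r^2 + 27*r/2 + 24*sqrt(2)*r - 36*sqrt(2) + 14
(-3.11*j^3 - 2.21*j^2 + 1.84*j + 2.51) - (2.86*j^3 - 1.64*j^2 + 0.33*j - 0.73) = -5.97*j^3 - 0.57*j^2 + 1.51*j + 3.24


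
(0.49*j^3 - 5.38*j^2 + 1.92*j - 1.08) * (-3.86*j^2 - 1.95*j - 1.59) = -1.8914*j^5 + 19.8113*j^4 + 2.3007*j^3 + 8.979*j^2 - 0.9468*j + 1.7172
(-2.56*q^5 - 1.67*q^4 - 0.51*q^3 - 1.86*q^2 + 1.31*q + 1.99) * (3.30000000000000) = -8.448*q^5 - 5.511*q^4 - 1.683*q^3 - 6.138*q^2 + 4.323*q + 6.567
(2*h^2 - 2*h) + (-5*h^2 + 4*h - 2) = -3*h^2 + 2*h - 2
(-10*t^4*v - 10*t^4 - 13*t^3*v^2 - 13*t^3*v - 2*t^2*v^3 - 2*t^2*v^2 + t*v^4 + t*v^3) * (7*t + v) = -70*t^5*v - 70*t^5 - 101*t^4*v^2 - 101*t^4*v - 27*t^3*v^3 - 27*t^3*v^2 + 5*t^2*v^4 + 5*t^2*v^3 + t*v^5 + t*v^4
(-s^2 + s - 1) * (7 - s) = s^3 - 8*s^2 + 8*s - 7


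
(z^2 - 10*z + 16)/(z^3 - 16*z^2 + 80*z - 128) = (z - 2)/(z^2 - 8*z + 16)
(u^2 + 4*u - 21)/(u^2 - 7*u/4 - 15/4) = 4*(u + 7)/(4*u + 5)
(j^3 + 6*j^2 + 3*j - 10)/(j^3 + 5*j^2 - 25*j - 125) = (j^2 + j - 2)/(j^2 - 25)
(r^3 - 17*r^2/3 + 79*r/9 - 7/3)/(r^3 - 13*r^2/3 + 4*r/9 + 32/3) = (9*r^2 - 24*r + 7)/(9*r^2 - 12*r - 32)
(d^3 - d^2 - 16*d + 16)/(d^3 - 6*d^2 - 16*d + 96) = (d - 1)/(d - 6)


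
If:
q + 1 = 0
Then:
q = -1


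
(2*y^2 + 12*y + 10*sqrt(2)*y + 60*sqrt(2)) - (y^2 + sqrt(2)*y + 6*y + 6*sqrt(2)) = y^2 + 6*y + 9*sqrt(2)*y + 54*sqrt(2)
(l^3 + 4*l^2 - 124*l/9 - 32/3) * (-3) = -3*l^3 - 12*l^2 + 124*l/3 + 32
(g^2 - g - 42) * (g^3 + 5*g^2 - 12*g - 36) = g^5 + 4*g^4 - 59*g^3 - 234*g^2 + 540*g + 1512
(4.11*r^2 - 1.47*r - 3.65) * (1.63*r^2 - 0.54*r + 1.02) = 6.6993*r^4 - 4.6155*r^3 - 0.963499999999999*r^2 + 0.4716*r - 3.723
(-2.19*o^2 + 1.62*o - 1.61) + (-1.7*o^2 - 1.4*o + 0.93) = -3.89*o^2 + 0.22*o - 0.68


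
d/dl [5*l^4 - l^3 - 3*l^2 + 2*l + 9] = 20*l^3 - 3*l^2 - 6*l + 2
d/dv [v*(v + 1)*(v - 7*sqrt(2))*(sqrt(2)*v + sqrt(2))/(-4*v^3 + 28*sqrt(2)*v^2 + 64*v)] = (-sqrt(2)*v^4 + 28*v^3 - 49*sqrt(2)*v^2 - 476*v + 64*sqrt(2)*v - 448 + 114*sqrt(2))/(4*(v^4 - 14*sqrt(2)*v^3 + 66*v^2 + 224*sqrt(2)*v + 256))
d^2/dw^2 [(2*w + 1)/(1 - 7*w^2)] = 14*(-28*w^2*(2*w + 1) + (6*w + 1)*(7*w^2 - 1))/(7*w^2 - 1)^3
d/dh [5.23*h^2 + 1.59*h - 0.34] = 10.46*h + 1.59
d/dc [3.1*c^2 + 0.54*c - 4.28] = 6.2*c + 0.54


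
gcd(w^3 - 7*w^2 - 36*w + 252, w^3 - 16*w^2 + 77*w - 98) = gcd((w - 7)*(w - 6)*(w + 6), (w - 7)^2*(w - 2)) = w - 7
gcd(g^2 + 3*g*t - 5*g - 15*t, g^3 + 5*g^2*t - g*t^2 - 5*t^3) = 1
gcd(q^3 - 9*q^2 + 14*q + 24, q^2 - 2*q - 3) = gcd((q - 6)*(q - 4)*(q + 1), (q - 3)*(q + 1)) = q + 1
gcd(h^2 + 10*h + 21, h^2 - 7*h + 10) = 1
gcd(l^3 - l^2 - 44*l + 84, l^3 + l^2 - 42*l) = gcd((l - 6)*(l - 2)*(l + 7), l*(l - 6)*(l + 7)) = l^2 + l - 42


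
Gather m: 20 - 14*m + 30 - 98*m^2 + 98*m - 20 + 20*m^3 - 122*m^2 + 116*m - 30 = 20*m^3 - 220*m^2 + 200*m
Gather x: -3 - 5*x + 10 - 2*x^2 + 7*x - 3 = -2*x^2 + 2*x + 4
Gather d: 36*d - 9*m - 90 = 36*d - 9*m - 90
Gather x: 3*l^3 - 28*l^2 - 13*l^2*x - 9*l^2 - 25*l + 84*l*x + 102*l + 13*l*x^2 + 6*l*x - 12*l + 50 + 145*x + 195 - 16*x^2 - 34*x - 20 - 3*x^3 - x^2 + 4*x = 3*l^3 - 37*l^2 + 65*l - 3*x^3 + x^2*(13*l - 17) + x*(-13*l^2 + 90*l + 115) + 225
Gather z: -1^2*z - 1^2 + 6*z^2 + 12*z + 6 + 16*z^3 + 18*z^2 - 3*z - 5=16*z^3 + 24*z^2 + 8*z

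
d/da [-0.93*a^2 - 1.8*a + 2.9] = -1.86*a - 1.8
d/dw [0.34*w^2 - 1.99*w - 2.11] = 0.68*w - 1.99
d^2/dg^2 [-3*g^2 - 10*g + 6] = -6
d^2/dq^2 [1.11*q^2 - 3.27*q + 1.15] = 2.22000000000000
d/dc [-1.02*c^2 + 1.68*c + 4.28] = 1.68 - 2.04*c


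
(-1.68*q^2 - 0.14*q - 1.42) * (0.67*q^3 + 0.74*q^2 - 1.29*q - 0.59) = -1.1256*q^5 - 1.337*q^4 + 1.1122*q^3 + 0.121*q^2 + 1.9144*q + 0.8378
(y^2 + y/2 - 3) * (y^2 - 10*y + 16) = y^4 - 19*y^3/2 + 8*y^2 + 38*y - 48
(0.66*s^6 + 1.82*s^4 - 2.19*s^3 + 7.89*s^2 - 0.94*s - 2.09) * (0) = 0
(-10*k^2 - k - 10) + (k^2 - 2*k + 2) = -9*k^2 - 3*k - 8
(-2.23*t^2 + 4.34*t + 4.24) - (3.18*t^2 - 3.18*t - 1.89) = -5.41*t^2 + 7.52*t + 6.13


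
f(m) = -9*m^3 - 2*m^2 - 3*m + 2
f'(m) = -27*m^2 - 4*m - 3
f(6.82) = -2966.42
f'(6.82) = -1286.11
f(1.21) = -20.50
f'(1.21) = -47.37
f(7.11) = -3355.26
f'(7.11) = -1396.35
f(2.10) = -96.47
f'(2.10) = -130.47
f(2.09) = -95.17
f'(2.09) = -129.30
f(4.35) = -789.71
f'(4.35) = -531.31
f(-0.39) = 3.40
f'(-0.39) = -5.55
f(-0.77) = 7.23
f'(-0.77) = -15.93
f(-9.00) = 6428.00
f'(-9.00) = -2154.00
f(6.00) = -2032.00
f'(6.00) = -999.00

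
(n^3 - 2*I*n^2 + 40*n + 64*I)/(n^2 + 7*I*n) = (n^3 - 2*I*n^2 + 40*n + 64*I)/(n*(n + 7*I))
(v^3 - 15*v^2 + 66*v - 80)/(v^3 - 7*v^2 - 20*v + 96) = (v^2 - 7*v + 10)/(v^2 + v - 12)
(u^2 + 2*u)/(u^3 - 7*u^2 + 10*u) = (u + 2)/(u^2 - 7*u + 10)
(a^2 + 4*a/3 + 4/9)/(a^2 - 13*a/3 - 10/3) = (a + 2/3)/(a - 5)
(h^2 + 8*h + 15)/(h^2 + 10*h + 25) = (h + 3)/(h + 5)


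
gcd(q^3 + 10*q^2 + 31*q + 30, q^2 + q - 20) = q + 5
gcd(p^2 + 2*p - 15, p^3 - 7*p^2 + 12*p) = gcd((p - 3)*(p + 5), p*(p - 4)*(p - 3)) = p - 3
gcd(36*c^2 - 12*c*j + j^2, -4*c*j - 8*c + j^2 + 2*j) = 1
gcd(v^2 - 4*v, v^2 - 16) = v - 4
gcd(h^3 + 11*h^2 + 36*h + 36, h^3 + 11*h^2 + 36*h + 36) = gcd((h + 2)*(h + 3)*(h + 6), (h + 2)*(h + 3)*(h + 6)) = h^3 + 11*h^2 + 36*h + 36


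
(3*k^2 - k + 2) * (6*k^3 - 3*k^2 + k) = 18*k^5 - 15*k^4 + 18*k^3 - 7*k^2 + 2*k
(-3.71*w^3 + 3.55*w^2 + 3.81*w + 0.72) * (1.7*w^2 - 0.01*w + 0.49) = -6.307*w^5 + 6.0721*w^4 + 4.6236*w^3 + 2.9254*w^2 + 1.8597*w + 0.3528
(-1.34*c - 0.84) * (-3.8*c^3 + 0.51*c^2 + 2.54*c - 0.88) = 5.092*c^4 + 2.5086*c^3 - 3.832*c^2 - 0.9544*c + 0.7392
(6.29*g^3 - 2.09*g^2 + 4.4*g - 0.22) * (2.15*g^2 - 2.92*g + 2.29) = 13.5235*g^5 - 22.8603*g^4 + 29.9669*g^3 - 18.1071*g^2 + 10.7184*g - 0.5038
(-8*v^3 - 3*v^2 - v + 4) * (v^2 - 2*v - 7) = -8*v^5 + 13*v^4 + 61*v^3 + 27*v^2 - v - 28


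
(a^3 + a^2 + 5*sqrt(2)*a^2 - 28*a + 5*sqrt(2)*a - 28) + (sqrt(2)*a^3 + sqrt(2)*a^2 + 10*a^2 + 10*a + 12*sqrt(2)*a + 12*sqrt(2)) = a^3 + sqrt(2)*a^3 + 6*sqrt(2)*a^2 + 11*a^2 - 18*a + 17*sqrt(2)*a - 28 + 12*sqrt(2)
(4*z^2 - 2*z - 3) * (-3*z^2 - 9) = -12*z^4 + 6*z^3 - 27*z^2 + 18*z + 27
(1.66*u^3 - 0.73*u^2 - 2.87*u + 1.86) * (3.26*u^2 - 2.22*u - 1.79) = 5.4116*u^5 - 6.065*u^4 - 10.707*u^3 + 13.7417*u^2 + 1.0081*u - 3.3294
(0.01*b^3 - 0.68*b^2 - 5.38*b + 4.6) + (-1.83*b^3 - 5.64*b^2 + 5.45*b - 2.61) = -1.82*b^3 - 6.32*b^2 + 0.0700000000000003*b + 1.99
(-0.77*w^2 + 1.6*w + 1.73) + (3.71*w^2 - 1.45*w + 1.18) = 2.94*w^2 + 0.15*w + 2.91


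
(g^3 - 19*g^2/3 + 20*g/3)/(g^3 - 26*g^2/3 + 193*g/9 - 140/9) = 3*g/(3*g - 7)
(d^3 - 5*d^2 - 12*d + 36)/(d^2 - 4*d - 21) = (d^2 - 8*d + 12)/(d - 7)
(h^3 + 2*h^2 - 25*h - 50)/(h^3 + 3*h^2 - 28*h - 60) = (h + 5)/(h + 6)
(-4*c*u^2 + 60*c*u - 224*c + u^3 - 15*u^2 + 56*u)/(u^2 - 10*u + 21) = (-4*c*u + 32*c + u^2 - 8*u)/(u - 3)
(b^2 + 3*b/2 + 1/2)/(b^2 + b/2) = (b + 1)/b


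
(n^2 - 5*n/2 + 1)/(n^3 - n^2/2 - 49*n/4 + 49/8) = 4*(n - 2)/(4*n^2 - 49)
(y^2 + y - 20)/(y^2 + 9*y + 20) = (y - 4)/(y + 4)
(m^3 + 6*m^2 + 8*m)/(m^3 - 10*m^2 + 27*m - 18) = m*(m^2 + 6*m + 8)/(m^3 - 10*m^2 + 27*m - 18)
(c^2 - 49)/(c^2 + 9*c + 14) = (c - 7)/(c + 2)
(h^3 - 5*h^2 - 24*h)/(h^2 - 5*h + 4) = h*(h^2 - 5*h - 24)/(h^2 - 5*h + 4)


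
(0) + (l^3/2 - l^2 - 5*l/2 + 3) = l^3/2 - l^2 - 5*l/2 + 3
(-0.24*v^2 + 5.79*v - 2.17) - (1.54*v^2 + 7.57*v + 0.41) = -1.78*v^2 - 1.78*v - 2.58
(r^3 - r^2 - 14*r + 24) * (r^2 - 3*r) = r^5 - 4*r^4 - 11*r^3 + 66*r^2 - 72*r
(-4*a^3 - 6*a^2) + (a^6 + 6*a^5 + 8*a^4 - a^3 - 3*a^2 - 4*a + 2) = a^6 + 6*a^5 + 8*a^4 - 5*a^3 - 9*a^2 - 4*a + 2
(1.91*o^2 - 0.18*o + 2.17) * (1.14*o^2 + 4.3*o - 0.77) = 2.1774*o^4 + 8.0078*o^3 + 0.2291*o^2 + 9.4696*o - 1.6709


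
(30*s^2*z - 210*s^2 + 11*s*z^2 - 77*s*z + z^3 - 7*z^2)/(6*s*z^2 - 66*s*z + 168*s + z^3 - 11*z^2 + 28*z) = (5*s + z)/(z - 4)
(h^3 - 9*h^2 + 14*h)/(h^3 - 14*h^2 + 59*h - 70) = h/(h - 5)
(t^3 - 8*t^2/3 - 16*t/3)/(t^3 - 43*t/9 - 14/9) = 3*t*(-3*t^2 + 8*t + 16)/(-9*t^3 + 43*t + 14)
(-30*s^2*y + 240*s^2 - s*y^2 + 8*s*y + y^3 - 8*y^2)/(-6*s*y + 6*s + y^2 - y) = (5*s*y - 40*s + y^2 - 8*y)/(y - 1)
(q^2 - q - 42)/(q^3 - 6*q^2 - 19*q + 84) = (q + 6)/(q^2 + q - 12)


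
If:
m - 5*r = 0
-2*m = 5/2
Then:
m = -5/4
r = -1/4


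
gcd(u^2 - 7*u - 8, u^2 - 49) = 1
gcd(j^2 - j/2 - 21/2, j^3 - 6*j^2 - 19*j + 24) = j + 3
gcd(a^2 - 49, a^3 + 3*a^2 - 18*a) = 1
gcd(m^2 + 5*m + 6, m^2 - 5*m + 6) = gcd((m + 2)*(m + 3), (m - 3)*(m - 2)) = 1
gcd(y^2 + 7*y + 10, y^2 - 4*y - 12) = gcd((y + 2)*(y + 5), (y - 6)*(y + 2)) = y + 2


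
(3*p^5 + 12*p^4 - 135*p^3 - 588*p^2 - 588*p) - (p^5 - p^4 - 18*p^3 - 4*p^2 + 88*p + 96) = 2*p^5 + 13*p^4 - 117*p^3 - 584*p^2 - 676*p - 96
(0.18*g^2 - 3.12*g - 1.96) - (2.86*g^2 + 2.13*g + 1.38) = -2.68*g^2 - 5.25*g - 3.34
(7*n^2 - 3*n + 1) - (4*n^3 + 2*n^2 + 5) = -4*n^3 + 5*n^2 - 3*n - 4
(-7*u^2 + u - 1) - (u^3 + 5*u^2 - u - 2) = -u^3 - 12*u^2 + 2*u + 1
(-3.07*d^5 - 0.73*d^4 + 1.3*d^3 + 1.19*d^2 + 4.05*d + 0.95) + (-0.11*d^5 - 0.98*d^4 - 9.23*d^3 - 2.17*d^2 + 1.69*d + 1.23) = -3.18*d^5 - 1.71*d^4 - 7.93*d^3 - 0.98*d^2 + 5.74*d + 2.18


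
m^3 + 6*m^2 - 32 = (m - 2)*(m + 4)^2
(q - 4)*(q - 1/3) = q^2 - 13*q/3 + 4/3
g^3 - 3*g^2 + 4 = (g - 2)^2*(g + 1)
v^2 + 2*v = v*(v + 2)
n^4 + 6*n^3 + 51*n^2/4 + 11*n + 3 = (n + 1/2)*(n + 3/2)*(n + 2)^2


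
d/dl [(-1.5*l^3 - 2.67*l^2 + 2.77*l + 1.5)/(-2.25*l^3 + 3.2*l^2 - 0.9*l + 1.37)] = (-10.8075*l^4 + 15.165*l^3 - 2.501*l^2 - 16.9158*l + 5.1449)/(5.0625*l^6 - 14.4*l^5 + 14.29*l^4 - 11.925*l^3 + 9.578*l^2 - 2.466*l + 1.8769)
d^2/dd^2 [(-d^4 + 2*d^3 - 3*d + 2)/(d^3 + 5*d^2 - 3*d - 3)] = 2*(-38*d^3 - 69*d^2 - 72*d - 75)/(d^6 + 18*d^5 + 117*d^4 + 324*d^3 + 351*d^2 + 162*d + 27)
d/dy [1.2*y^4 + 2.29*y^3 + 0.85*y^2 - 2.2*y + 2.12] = 4.8*y^3 + 6.87*y^2 + 1.7*y - 2.2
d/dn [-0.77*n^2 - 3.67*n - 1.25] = -1.54*n - 3.67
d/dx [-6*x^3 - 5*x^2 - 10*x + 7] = -18*x^2 - 10*x - 10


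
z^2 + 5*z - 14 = (z - 2)*(z + 7)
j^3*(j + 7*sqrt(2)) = j^4 + 7*sqrt(2)*j^3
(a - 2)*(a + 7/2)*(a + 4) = a^3 + 11*a^2/2 - a - 28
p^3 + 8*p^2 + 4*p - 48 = (p - 2)*(p + 4)*(p + 6)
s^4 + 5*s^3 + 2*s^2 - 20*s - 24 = (s - 2)*(s + 2)^2*(s + 3)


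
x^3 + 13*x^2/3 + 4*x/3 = x*(x + 1/3)*(x + 4)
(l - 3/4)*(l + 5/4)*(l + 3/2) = l^3 + 2*l^2 - 3*l/16 - 45/32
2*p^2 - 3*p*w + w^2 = (-2*p + w)*(-p + w)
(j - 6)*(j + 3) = j^2 - 3*j - 18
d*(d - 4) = d^2 - 4*d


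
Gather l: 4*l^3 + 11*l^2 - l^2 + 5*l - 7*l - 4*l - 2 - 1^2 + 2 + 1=4*l^3 + 10*l^2 - 6*l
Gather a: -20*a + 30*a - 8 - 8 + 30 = 10*a + 14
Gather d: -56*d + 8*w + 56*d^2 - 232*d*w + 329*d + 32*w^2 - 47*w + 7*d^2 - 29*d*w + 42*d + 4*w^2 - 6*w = 63*d^2 + d*(315 - 261*w) + 36*w^2 - 45*w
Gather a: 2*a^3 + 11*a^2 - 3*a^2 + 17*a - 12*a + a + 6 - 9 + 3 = 2*a^3 + 8*a^2 + 6*a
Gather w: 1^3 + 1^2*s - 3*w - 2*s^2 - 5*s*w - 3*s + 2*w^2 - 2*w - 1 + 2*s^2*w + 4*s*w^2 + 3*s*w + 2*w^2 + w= -2*s^2 - 2*s + w^2*(4*s + 4) + w*(2*s^2 - 2*s - 4)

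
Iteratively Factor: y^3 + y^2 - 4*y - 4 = (y + 1)*(y^2 - 4) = (y + 1)*(y + 2)*(y - 2)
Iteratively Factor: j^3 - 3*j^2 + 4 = (j - 2)*(j^2 - j - 2) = (j - 2)^2*(j + 1)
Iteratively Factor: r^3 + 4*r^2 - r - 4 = (r + 4)*(r^2 - 1) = (r + 1)*(r + 4)*(r - 1)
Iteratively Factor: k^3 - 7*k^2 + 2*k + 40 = (k + 2)*(k^2 - 9*k + 20) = (k - 4)*(k + 2)*(k - 5)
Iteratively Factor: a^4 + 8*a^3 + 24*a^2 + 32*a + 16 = (a + 2)*(a^3 + 6*a^2 + 12*a + 8) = (a + 2)^2*(a^2 + 4*a + 4) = (a + 2)^3*(a + 2)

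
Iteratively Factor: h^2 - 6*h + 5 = (h - 1)*(h - 5)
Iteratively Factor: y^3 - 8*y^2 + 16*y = (y)*(y^2 - 8*y + 16) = y*(y - 4)*(y - 4)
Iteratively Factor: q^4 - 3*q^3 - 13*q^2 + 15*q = (q - 5)*(q^3 + 2*q^2 - 3*q) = q*(q - 5)*(q^2 + 2*q - 3) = q*(q - 5)*(q + 3)*(q - 1)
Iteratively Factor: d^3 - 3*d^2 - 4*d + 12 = (d - 2)*(d^2 - d - 6) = (d - 2)*(d + 2)*(d - 3)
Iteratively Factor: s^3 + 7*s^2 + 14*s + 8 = (s + 2)*(s^2 + 5*s + 4) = (s + 1)*(s + 2)*(s + 4)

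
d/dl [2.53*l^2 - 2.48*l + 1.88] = 5.06*l - 2.48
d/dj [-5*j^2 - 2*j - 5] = -10*j - 2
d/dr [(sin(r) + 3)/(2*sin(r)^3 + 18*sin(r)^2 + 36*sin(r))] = -(sin(r) + 3)*cos(r)/((sin(r) + 6)^2*sin(r)^2)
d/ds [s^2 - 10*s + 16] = 2*s - 10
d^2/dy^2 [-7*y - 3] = 0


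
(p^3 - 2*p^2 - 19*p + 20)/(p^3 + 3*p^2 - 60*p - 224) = (p^2 - 6*p + 5)/(p^2 - p - 56)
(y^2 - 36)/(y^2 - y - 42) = (y - 6)/(y - 7)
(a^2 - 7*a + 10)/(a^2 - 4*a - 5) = (a - 2)/(a + 1)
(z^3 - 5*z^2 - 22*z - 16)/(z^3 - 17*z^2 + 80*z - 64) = (z^2 + 3*z + 2)/(z^2 - 9*z + 8)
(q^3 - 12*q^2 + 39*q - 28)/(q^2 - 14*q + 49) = (q^2 - 5*q + 4)/(q - 7)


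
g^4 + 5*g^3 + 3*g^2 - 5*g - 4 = (g - 1)*(g + 1)^2*(g + 4)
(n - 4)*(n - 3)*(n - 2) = n^3 - 9*n^2 + 26*n - 24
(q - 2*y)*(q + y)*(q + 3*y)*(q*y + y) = q^4*y + 2*q^3*y^2 + q^3*y - 5*q^2*y^3 + 2*q^2*y^2 - 6*q*y^4 - 5*q*y^3 - 6*y^4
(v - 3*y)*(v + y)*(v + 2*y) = v^3 - 7*v*y^2 - 6*y^3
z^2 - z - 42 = (z - 7)*(z + 6)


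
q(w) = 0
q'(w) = 0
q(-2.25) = 0.00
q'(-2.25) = 0.00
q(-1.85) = 0.00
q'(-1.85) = 0.00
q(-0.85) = 0.00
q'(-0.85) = 0.00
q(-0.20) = 0.00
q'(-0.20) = 0.00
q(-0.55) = 0.00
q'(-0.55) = 0.00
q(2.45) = 0.00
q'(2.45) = 0.00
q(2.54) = 0.00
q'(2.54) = 0.00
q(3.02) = 0.00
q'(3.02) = 0.00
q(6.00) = 0.00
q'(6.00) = 0.00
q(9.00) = 0.00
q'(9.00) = 0.00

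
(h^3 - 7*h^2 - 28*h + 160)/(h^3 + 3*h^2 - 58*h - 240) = (h - 4)/(h + 6)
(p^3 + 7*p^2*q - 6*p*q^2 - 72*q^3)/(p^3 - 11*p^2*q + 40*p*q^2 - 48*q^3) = (p^2 + 10*p*q + 24*q^2)/(p^2 - 8*p*q + 16*q^2)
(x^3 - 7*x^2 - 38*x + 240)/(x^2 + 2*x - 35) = (x^2 - 2*x - 48)/(x + 7)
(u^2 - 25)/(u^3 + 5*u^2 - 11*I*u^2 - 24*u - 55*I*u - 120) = (u - 5)/(u^2 - 11*I*u - 24)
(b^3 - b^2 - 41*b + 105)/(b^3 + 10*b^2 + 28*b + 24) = (b^3 - b^2 - 41*b + 105)/(b^3 + 10*b^2 + 28*b + 24)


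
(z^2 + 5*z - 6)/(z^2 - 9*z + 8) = (z + 6)/(z - 8)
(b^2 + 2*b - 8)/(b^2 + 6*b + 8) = (b - 2)/(b + 2)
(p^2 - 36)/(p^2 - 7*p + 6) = (p + 6)/(p - 1)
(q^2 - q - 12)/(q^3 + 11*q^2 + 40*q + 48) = (q - 4)/(q^2 + 8*q + 16)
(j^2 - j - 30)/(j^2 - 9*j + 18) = (j + 5)/(j - 3)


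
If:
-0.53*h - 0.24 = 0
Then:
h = -0.45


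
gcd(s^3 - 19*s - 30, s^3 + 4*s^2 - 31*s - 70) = s^2 - 3*s - 10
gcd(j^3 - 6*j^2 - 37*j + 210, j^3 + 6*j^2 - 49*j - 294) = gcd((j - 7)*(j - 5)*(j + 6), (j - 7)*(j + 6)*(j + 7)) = j^2 - j - 42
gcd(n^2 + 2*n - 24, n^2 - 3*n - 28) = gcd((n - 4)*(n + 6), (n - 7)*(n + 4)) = 1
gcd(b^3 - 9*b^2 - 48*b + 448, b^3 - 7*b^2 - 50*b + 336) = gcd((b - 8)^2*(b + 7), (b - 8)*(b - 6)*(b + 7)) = b^2 - b - 56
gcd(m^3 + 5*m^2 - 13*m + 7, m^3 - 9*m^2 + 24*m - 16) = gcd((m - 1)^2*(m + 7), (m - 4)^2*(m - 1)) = m - 1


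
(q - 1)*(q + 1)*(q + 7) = q^3 + 7*q^2 - q - 7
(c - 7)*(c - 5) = c^2 - 12*c + 35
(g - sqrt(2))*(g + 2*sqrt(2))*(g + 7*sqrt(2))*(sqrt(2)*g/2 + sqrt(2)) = sqrt(2)*g^4/2 + sqrt(2)*g^3 + 8*g^3 + 5*sqrt(2)*g^2 + 16*g^2 - 28*g + 10*sqrt(2)*g - 56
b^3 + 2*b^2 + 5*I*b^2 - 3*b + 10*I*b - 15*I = (b - 1)*(b + 3)*(b + 5*I)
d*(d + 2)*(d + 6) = d^3 + 8*d^2 + 12*d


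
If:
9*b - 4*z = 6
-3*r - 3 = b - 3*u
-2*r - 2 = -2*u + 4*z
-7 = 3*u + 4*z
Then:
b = 18/25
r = -56/15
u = -187/75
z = 3/25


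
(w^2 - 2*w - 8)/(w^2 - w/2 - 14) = 2*(w + 2)/(2*w + 7)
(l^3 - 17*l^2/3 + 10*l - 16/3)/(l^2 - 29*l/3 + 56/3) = (l^2 - 3*l + 2)/(l - 7)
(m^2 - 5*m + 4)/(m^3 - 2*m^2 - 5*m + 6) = (m - 4)/(m^2 - m - 6)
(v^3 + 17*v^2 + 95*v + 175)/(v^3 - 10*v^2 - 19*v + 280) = (v^2 + 12*v + 35)/(v^2 - 15*v + 56)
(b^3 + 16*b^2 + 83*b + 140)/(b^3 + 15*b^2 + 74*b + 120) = (b + 7)/(b + 6)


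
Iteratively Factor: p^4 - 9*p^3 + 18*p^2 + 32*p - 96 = (p + 2)*(p^3 - 11*p^2 + 40*p - 48) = (p - 4)*(p + 2)*(p^2 - 7*p + 12) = (p - 4)^2*(p + 2)*(p - 3)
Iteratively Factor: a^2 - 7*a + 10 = (a - 2)*(a - 5)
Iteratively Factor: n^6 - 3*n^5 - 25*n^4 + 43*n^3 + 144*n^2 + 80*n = (n - 5)*(n^5 + 2*n^4 - 15*n^3 - 32*n^2 - 16*n) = (n - 5)*(n - 4)*(n^4 + 6*n^3 + 9*n^2 + 4*n) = n*(n - 5)*(n - 4)*(n^3 + 6*n^2 + 9*n + 4) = n*(n - 5)*(n - 4)*(n + 1)*(n^2 + 5*n + 4) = n*(n - 5)*(n - 4)*(n + 1)^2*(n + 4)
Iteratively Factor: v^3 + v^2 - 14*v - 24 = (v + 3)*(v^2 - 2*v - 8) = (v + 2)*(v + 3)*(v - 4)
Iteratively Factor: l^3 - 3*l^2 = (l)*(l^2 - 3*l) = l^2*(l - 3)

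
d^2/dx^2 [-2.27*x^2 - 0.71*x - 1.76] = -4.54000000000000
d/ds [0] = 0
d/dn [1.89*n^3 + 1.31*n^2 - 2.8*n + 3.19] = 5.67*n^2 + 2.62*n - 2.8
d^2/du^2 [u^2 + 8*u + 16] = 2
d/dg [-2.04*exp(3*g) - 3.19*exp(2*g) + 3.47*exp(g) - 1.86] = (-6.12*exp(2*g) - 6.38*exp(g) + 3.47)*exp(g)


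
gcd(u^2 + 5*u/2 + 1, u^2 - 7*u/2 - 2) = u + 1/2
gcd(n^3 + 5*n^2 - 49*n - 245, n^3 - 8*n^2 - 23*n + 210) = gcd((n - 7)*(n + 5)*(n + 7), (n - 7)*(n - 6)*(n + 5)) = n^2 - 2*n - 35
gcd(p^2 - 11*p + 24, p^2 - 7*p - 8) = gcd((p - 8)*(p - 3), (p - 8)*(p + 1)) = p - 8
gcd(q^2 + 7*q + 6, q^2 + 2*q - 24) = q + 6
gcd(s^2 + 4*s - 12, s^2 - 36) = s + 6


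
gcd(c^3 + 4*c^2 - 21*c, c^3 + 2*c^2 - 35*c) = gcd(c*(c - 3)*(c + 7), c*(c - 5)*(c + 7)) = c^2 + 7*c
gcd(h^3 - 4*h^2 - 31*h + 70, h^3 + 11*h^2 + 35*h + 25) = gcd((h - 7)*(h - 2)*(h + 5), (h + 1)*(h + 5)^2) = h + 5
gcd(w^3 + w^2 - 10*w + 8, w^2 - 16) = w + 4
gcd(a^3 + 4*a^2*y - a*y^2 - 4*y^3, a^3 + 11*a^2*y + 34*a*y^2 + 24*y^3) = a^2 + 5*a*y + 4*y^2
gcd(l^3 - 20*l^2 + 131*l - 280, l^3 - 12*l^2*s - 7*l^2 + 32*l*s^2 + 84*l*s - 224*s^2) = l - 7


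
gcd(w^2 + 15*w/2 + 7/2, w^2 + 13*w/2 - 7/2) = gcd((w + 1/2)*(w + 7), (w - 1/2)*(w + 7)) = w + 7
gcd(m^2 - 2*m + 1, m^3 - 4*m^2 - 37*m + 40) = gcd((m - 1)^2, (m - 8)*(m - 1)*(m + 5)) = m - 1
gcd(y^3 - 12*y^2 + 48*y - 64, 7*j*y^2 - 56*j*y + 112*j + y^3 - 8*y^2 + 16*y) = y^2 - 8*y + 16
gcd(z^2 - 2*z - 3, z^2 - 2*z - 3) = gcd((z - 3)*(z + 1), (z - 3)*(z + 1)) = z^2 - 2*z - 3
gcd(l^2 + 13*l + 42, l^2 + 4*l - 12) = l + 6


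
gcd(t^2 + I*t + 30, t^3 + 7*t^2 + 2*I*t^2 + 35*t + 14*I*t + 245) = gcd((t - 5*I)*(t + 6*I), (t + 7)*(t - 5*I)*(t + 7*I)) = t - 5*I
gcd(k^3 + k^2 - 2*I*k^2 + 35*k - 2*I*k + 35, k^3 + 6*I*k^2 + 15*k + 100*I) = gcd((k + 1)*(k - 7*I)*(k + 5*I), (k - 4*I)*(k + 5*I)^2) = k + 5*I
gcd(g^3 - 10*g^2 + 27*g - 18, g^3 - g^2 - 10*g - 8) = 1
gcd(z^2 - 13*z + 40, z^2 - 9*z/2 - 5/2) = z - 5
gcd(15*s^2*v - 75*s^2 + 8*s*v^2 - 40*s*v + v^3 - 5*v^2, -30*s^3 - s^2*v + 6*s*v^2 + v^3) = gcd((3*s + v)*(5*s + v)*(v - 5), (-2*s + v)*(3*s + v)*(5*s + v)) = 15*s^2 + 8*s*v + v^2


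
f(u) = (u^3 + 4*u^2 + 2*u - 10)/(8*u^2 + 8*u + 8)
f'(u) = (-16*u - 8)*(u^3 + 4*u^2 + 2*u - 10)/(8*u^2 + 8*u + 8)^2 + (3*u^2 + 8*u + 2)/(8*u^2 + 8*u + 8) = (u^4 + 2*u^3 + 5*u^2 + 28*u + 12)/(8*(u^4 + 2*u^3 + 3*u^2 + 2*u + 1))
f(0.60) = -0.46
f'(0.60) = 1.01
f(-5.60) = -0.33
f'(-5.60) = 0.11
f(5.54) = 0.99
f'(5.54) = 0.14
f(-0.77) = -1.46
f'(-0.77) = -1.32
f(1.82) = 0.26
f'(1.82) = 0.34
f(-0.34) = -1.65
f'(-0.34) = 0.62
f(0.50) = -0.56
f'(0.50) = 1.12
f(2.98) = 0.56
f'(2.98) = 0.21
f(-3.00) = -0.12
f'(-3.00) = 0.00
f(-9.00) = -0.74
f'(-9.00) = 0.12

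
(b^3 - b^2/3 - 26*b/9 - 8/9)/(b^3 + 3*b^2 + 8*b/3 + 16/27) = 3*(b - 2)/(3*b + 4)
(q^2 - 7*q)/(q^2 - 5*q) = (q - 7)/(q - 5)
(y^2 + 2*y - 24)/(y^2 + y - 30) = (y - 4)/(y - 5)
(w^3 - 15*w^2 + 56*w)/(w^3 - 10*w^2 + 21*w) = (w - 8)/(w - 3)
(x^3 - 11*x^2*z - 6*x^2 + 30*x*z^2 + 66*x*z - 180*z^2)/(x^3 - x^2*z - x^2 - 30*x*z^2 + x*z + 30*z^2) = (x^2 - 5*x*z - 6*x + 30*z)/(x^2 + 5*x*z - x - 5*z)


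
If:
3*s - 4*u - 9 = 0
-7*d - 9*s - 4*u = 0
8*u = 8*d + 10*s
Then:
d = -63/17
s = 99/34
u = -9/136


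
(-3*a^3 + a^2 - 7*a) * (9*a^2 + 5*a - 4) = -27*a^5 - 6*a^4 - 46*a^3 - 39*a^2 + 28*a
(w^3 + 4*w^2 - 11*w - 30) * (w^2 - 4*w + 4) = w^5 - 23*w^3 + 30*w^2 + 76*w - 120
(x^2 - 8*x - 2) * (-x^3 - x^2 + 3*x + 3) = -x^5 + 7*x^4 + 13*x^3 - 19*x^2 - 30*x - 6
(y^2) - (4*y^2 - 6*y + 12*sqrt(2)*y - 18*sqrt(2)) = -3*y^2 - 12*sqrt(2)*y + 6*y + 18*sqrt(2)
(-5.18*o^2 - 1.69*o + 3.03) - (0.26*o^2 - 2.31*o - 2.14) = -5.44*o^2 + 0.62*o + 5.17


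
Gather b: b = b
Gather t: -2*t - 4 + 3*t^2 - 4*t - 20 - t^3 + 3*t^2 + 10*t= -t^3 + 6*t^2 + 4*t - 24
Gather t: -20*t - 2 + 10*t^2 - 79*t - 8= 10*t^2 - 99*t - 10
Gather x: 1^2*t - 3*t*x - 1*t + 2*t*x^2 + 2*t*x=2*t*x^2 - t*x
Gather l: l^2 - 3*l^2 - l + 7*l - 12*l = -2*l^2 - 6*l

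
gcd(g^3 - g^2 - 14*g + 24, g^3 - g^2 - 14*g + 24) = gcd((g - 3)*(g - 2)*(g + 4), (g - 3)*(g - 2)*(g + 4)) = g^3 - g^2 - 14*g + 24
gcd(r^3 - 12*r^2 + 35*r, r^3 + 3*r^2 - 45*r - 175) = r - 7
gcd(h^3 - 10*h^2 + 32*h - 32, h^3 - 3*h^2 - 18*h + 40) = h - 2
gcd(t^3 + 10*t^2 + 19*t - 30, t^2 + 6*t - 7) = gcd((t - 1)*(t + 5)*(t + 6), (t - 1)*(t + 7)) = t - 1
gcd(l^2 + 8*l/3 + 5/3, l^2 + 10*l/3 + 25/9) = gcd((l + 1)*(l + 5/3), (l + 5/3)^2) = l + 5/3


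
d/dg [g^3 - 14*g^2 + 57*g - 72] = 3*g^2 - 28*g + 57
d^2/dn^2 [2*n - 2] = 0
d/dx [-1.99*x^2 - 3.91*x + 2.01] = -3.98*x - 3.91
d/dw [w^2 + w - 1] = 2*w + 1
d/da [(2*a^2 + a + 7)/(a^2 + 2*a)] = (3*a^2 - 14*a - 14)/(a^2*(a^2 + 4*a + 4))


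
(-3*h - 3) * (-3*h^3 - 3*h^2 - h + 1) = 9*h^4 + 18*h^3 + 12*h^2 - 3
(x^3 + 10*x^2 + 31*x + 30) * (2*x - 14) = 2*x^4 + 6*x^3 - 78*x^2 - 374*x - 420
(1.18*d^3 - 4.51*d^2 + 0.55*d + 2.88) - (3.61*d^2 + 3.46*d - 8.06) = 1.18*d^3 - 8.12*d^2 - 2.91*d + 10.94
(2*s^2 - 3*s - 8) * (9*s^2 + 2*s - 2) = 18*s^4 - 23*s^3 - 82*s^2 - 10*s + 16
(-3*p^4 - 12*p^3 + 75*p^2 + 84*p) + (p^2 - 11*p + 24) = -3*p^4 - 12*p^3 + 76*p^2 + 73*p + 24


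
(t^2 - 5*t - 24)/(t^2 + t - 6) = (t - 8)/(t - 2)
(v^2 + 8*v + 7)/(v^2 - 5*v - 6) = (v + 7)/(v - 6)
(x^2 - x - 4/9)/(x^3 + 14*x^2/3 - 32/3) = (x + 1/3)/(x^2 + 6*x + 8)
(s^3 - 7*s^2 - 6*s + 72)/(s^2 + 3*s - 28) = (s^2 - 3*s - 18)/(s + 7)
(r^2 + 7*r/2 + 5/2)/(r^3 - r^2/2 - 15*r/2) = (r + 1)/(r*(r - 3))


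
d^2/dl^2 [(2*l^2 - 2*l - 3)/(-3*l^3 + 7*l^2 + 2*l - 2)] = 6*(-6*l^6 + 18*l^5 - 94*l^3 + 77*l^2 + 52*l + 18)/(27*l^9 - 189*l^8 + 387*l^7 - 37*l^6 - 510*l^5 + 138*l^4 + 196*l^3 - 60*l^2 - 24*l + 8)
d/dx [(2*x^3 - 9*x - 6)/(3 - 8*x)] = (-32*x^3 + 18*x^2 - 75)/(64*x^2 - 48*x + 9)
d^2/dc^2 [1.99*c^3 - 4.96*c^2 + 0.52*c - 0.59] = 11.94*c - 9.92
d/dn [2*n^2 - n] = 4*n - 1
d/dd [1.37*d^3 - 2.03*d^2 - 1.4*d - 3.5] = 4.11*d^2 - 4.06*d - 1.4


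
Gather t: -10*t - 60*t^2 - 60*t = -60*t^2 - 70*t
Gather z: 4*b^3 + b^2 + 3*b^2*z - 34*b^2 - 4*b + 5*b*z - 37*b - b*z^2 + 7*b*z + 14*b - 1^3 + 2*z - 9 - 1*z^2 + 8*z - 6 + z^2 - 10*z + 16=4*b^3 - 33*b^2 - b*z^2 - 27*b + z*(3*b^2 + 12*b)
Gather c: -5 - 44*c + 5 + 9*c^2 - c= 9*c^2 - 45*c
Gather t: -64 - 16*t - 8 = -16*t - 72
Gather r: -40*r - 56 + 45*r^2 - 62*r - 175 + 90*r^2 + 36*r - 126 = 135*r^2 - 66*r - 357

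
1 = 1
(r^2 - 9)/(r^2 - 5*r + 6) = (r + 3)/(r - 2)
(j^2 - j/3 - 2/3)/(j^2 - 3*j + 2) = (j + 2/3)/(j - 2)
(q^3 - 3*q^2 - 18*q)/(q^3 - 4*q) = (q^2 - 3*q - 18)/(q^2 - 4)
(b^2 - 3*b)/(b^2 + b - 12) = b/(b + 4)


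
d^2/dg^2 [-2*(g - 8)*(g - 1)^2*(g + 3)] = -24*g^2 + 84*g + 52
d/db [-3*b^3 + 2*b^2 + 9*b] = -9*b^2 + 4*b + 9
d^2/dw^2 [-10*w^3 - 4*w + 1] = -60*w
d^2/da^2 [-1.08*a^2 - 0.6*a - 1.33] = -2.16000000000000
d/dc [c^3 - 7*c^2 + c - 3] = 3*c^2 - 14*c + 1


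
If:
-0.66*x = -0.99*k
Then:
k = 0.666666666666667*x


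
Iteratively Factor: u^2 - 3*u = (u)*(u - 3)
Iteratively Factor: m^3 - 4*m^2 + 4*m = (m - 2)*(m^2 - 2*m) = (m - 2)^2*(m)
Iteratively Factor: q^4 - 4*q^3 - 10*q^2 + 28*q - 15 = (q - 5)*(q^3 + q^2 - 5*q + 3) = (q - 5)*(q - 1)*(q^2 + 2*q - 3) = (q - 5)*(q - 1)^2*(q + 3)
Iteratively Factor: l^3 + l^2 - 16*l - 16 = (l + 1)*(l^2 - 16) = (l - 4)*(l + 1)*(l + 4)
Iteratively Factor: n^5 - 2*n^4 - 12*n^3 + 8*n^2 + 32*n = (n - 4)*(n^4 + 2*n^3 - 4*n^2 - 8*n) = (n - 4)*(n + 2)*(n^3 - 4*n) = (n - 4)*(n - 2)*(n + 2)*(n^2 + 2*n) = (n - 4)*(n - 2)*(n + 2)^2*(n)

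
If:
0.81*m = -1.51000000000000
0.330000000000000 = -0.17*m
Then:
No Solution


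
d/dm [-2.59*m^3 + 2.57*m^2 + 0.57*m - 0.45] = -7.77*m^2 + 5.14*m + 0.57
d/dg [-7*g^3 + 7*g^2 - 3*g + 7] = -21*g^2 + 14*g - 3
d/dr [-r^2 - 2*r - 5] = -2*r - 2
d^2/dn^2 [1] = 0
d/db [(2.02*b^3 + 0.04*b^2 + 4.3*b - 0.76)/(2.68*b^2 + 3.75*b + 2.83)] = (5.4136*b^4 + 15.15*b^3 + 5.7758*b^2 + 4.3*b + 15.019)/(7.1824*b^4 + 20.1*b^3 + 29.2313*b^2 + 21.225*b + 8.0089)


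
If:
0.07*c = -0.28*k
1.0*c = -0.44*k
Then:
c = 0.00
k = 0.00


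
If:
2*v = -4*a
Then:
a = -v/2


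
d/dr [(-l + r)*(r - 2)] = -l + 2*r - 2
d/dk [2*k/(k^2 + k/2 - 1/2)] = 4*(2*k^2 - k*(4*k + 1) + k - 1)/(2*k^2 + k - 1)^2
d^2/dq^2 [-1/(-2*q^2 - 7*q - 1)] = 2*(-4*q^2 - 14*q + (4*q + 7)^2 - 2)/(2*q^2 + 7*q + 1)^3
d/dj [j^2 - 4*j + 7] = 2*j - 4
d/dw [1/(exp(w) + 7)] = -exp(w)/(exp(w) + 7)^2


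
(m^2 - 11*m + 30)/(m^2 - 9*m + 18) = (m - 5)/(m - 3)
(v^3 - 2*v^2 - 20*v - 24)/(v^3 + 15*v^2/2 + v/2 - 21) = 2*(v^2 - 4*v - 12)/(2*v^2 + 11*v - 21)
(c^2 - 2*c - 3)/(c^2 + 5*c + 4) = (c - 3)/(c + 4)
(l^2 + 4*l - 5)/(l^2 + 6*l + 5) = (l - 1)/(l + 1)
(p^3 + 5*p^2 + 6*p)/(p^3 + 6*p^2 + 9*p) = (p + 2)/(p + 3)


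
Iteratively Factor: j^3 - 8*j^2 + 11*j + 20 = (j - 4)*(j^2 - 4*j - 5) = (j - 5)*(j - 4)*(j + 1)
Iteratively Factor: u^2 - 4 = (u - 2)*(u + 2)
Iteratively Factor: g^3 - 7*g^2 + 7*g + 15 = (g - 5)*(g^2 - 2*g - 3) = (g - 5)*(g + 1)*(g - 3)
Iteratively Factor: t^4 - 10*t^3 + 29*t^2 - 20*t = (t - 1)*(t^3 - 9*t^2 + 20*t) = (t - 5)*(t - 1)*(t^2 - 4*t) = t*(t - 5)*(t - 1)*(t - 4)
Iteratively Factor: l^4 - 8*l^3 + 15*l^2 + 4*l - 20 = (l - 2)*(l^3 - 6*l^2 + 3*l + 10) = (l - 5)*(l - 2)*(l^2 - l - 2) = (l - 5)*(l - 2)*(l + 1)*(l - 2)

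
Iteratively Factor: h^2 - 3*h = (h)*(h - 3)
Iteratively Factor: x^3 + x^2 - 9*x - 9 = (x + 1)*(x^2 - 9) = (x - 3)*(x + 1)*(x + 3)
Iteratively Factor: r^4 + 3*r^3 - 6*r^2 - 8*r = (r)*(r^3 + 3*r^2 - 6*r - 8) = r*(r + 1)*(r^2 + 2*r - 8) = r*(r - 2)*(r + 1)*(r + 4)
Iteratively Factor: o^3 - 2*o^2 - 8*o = (o)*(o^2 - 2*o - 8) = o*(o + 2)*(o - 4)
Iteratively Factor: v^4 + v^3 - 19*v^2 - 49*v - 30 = (v - 5)*(v^3 + 6*v^2 + 11*v + 6) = (v - 5)*(v + 3)*(v^2 + 3*v + 2) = (v - 5)*(v + 2)*(v + 3)*(v + 1)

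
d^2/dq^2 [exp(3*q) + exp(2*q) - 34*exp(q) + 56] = (9*exp(2*q) + 4*exp(q) - 34)*exp(q)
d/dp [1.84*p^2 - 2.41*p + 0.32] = 3.68*p - 2.41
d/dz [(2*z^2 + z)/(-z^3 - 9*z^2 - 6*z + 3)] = (2*z^4 + 2*z^3 - 3*z^2 + 12*z + 3)/(z^6 + 18*z^5 + 93*z^4 + 102*z^3 - 18*z^2 - 36*z + 9)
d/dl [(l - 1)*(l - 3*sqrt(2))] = 2*l - 3*sqrt(2) - 1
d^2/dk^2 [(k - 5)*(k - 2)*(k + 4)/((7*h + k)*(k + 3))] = 2*((7*h + k)^2*(k - 5)*(k - 2)*(k + 4) + 3*(7*h + k)^2*(k - 1)*(k + 3)^2 - (7*h + k)^2*(k + 3)*((k - 5)*(k - 2) + (k - 5)*(k + 4) + (k - 2)*(k + 4)) + (7*h + k)*(k - 5)*(k - 2)*(k + 3)*(k + 4) - (7*h + k)*(k + 3)^2*((k - 5)*(k - 2) + (k - 5)*(k + 4) + (k - 2)*(k + 4)) + (k - 5)*(k - 2)*(k + 3)^2*(k + 4))/((7*h + k)^3*(k + 3)^3)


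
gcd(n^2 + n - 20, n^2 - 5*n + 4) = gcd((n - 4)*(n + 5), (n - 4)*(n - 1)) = n - 4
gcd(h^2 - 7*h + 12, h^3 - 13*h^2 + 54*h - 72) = h^2 - 7*h + 12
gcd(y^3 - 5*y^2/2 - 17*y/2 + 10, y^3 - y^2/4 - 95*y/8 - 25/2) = y^2 - 3*y/2 - 10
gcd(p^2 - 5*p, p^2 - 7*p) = p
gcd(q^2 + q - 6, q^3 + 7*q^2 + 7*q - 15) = q + 3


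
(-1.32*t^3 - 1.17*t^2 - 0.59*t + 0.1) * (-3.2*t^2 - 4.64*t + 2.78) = 4.224*t^5 + 9.8688*t^4 + 3.6472*t^3 - 0.835*t^2 - 2.1042*t + 0.278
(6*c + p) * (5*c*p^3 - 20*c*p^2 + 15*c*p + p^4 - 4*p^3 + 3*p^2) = 30*c^2*p^3 - 120*c^2*p^2 + 90*c^2*p + 11*c*p^4 - 44*c*p^3 + 33*c*p^2 + p^5 - 4*p^4 + 3*p^3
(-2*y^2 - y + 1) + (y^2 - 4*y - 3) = -y^2 - 5*y - 2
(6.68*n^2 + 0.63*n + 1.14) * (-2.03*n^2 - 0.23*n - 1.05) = -13.5604*n^4 - 2.8153*n^3 - 9.4731*n^2 - 0.9237*n - 1.197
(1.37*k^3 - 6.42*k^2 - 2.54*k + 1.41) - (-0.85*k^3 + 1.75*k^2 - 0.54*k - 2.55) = 2.22*k^3 - 8.17*k^2 - 2.0*k + 3.96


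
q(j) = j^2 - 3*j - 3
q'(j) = 2*j - 3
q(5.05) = 7.35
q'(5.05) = 7.10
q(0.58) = -4.40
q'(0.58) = -1.84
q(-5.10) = 38.31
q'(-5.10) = -13.20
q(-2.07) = 7.49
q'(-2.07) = -7.14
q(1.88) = -5.11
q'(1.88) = 0.76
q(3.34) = -1.86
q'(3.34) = 3.68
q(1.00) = -5.00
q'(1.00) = -1.00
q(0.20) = -3.56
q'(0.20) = -2.60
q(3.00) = -3.00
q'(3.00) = 3.00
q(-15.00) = 267.00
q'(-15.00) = -33.00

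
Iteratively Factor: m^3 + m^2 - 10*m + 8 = (m - 1)*(m^2 + 2*m - 8) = (m - 2)*(m - 1)*(m + 4)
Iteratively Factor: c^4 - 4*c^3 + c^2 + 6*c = (c + 1)*(c^3 - 5*c^2 + 6*c) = (c - 2)*(c + 1)*(c^2 - 3*c) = c*(c - 2)*(c + 1)*(c - 3)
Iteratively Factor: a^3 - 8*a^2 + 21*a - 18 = (a - 3)*(a^2 - 5*a + 6) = (a - 3)*(a - 2)*(a - 3)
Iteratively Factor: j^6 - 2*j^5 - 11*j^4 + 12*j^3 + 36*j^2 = (j - 3)*(j^5 + j^4 - 8*j^3 - 12*j^2) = (j - 3)*(j + 2)*(j^4 - j^3 - 6*j^2) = j*(j - 3)*(j + 2)*(j^3 - j^2 - 6*j) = j*(j - 3)*(j + 2)^2*(j^2 - 3*j) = j^2*(j - 3)*(j + 2)^2*(j - 3)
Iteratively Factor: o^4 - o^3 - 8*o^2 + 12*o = (o + 3)*(o^3 - 4*o^2 + 4*o) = o*(o + 3)*(o^2 - 4*o + 4) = o*(o - 2)*(o + 3)*(o - 2)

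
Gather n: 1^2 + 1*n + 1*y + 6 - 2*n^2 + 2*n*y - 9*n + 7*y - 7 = -2*n^2 + n*(2*y - 8) + 8*y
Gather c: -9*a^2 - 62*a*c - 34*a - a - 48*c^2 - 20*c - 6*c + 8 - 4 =-9*a^2 - 35*a - 48*c^2 + c*(-62*a - 26) + 4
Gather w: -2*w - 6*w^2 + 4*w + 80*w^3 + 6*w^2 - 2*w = 80*w^3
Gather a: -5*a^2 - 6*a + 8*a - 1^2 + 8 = -5*a^2 + 2*a + 7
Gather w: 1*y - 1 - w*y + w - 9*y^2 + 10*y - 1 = w*(1 - y) - 9*y^2 + 11*y - 2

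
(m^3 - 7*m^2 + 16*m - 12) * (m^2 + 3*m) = m^5 - 4*m^4 - 5*m^3 + 36*m^2 - 36*m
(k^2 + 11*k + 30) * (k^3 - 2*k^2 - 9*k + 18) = k^5 + 9*k^4 - k^3 - 141*k^2 - 72*k + 540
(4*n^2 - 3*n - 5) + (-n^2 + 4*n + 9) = 3*n^2 + n + 4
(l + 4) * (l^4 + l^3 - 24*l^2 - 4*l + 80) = l^5 + 5*l^4 - 20*l^3 - 100*l^2 + 64*l + 320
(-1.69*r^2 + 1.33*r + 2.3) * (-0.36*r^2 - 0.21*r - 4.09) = 0.6084*r^4 - 0.1239*r^3 + 5.8048*r^2 - 5.9227*r - 9.407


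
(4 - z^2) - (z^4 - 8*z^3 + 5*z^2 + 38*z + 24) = -z^4 + 8*z^3 - 6*z^2 - 38*z - 20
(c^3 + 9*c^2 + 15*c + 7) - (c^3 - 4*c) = 9*c^2 + 19*c + 7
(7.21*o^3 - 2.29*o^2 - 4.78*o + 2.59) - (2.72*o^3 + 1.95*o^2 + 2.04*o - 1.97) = 4.49*o^3 - 4.24*o^2 - 6.82*o + 4.56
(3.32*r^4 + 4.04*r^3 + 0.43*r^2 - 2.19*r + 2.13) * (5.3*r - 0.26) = 17.596*r^5 + 20.5488*r^4 + 1.2286*r^3 - 11.7188*r^2 + 11.8584*r - 0.5538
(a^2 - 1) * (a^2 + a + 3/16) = a^4 + a^3 - 13*a^2/16 - a - 3/16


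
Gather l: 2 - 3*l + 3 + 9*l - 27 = 6*l - 22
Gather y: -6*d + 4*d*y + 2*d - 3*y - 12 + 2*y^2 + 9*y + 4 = -4*d + 2*y^2 + y*(4*d + 6) - 8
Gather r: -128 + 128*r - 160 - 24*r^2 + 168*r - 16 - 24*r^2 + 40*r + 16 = -48*r^2 + 336*r - 288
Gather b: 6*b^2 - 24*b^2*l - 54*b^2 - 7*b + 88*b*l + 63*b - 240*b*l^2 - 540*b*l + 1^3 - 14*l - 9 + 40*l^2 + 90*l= b^2*(-24*l - 48) + b*(-240*l^2 - 452*l + 56) + 40*l^2 + 76*l - 8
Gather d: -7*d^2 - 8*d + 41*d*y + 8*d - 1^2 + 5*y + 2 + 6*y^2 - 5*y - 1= -7*d^2 + 41*d*y + 6*y^2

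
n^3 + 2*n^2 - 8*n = n*(n - 2)*(n + 4)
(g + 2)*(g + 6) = g^2 + 8*g + 12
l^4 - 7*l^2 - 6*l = l*(l - 3)*(l + 1)*(l + 2)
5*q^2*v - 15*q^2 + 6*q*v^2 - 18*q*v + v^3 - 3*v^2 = (q + v)*(5*q + v)*(v - 3)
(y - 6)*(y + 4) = y^2 - 2*y - 24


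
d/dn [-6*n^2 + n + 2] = 1 - 12*n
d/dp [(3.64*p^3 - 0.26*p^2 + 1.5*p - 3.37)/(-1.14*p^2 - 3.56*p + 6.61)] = (-4.1496*p^4 - 25.9168*p^3 + 74.8168*p^2 - 11.1208*p - 2.0822)/(1.2996*p^4 + 8.1168*p^3 - 2.3972*p^2 - 47.0632*p + 43.6921)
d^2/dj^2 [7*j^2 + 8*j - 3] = 14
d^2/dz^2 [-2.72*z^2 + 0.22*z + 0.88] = -5.44000000000000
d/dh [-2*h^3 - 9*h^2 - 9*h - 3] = -6*h^2 - 18*h - 9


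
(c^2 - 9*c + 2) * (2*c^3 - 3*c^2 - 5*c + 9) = 2*c^5 - 21*c^4 + 26*c^3 + 48*c^2 - 91*c + 18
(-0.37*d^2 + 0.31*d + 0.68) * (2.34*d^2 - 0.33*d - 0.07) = -0.8658*d^4 + 0.8475*d^3 + 1.5148*d^2 - 0.2461*d - 0.0476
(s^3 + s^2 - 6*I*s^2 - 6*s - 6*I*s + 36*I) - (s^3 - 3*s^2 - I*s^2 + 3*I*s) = 4*s^2 - 5*I*s^2 - 6*s - 9*I*s + 36*I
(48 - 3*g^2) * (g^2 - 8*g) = -3*g^4 + 24*g^3 + 48*g^2 - 384*g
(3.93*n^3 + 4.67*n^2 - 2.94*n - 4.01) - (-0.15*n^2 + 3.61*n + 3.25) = 3.93*n^3 + 4.82*n^2 - 6.55*n - 7.26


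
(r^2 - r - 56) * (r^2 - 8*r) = r^4 - 9*r^3 - 48*r^2 + 448*r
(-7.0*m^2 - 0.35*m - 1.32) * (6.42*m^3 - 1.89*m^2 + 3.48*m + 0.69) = -44.94*m^5 + 10.983*m^4 - 32.1729*m^3 - 3.5532*m^2 - 4.8351*m - 0.9108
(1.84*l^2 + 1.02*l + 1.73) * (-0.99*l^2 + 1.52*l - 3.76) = -1.8216*l^4 + 1.787*l^3 - 7.0807*l^2 - 1.2056*l - 6.5048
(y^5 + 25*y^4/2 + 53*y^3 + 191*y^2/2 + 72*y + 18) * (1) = y^5 + 25*y^4/2 + 53*y^3 + 191*y^2/2 + 72*y + 18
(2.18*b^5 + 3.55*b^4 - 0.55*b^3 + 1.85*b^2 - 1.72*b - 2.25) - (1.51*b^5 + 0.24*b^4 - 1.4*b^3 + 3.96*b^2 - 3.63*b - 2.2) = 0.67*b^5 + 3.31*b^4 + 0.85*b^3 - 2.11*b^2 + 1.91*b - 0.0499999999999998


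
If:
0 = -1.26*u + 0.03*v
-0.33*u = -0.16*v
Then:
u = 0.00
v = 0.00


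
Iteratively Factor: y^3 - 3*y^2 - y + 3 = (y + 1)*(y^2 - 4*y + 3) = (y - 1)*(y + 1)*(y - 3)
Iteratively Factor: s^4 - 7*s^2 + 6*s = (s - 1)*(s^3 + s^2 - 6*s) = (s - 2)*(s - 1)*(s^2 + 3*s) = s*(s - 2)*(s - 1)*(s + 3)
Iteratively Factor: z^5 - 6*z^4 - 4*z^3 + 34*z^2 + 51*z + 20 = (z + 1)*(z^4 - 7*z^3 + 3*z^2 + 31*z + 20) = (z - 4)*(z + 1)*(z^3 - 3*z^2 - 9*z - 5) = (z - 4)*(z + 1)^2*(z^2 - 4*z - 5) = (z - 4)*(z + 1)^3*(z - 5)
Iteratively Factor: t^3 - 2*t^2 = (t - 2)*(t^2) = t*(t - 2)*(t)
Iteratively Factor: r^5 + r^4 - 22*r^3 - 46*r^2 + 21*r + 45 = (r + 3)*(r^4 - 2*r^3 - 16*r^2 + 2*r + 15) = (r - 5)*(r + 3)*(r^3 + 3*r^2 - r - 3) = (r - 5)*(r + 1)*(r + 3)*(r^2 + 2*r - 3) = (r - 5)*(r + 1)*(r + 3)^2*(r - 1)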